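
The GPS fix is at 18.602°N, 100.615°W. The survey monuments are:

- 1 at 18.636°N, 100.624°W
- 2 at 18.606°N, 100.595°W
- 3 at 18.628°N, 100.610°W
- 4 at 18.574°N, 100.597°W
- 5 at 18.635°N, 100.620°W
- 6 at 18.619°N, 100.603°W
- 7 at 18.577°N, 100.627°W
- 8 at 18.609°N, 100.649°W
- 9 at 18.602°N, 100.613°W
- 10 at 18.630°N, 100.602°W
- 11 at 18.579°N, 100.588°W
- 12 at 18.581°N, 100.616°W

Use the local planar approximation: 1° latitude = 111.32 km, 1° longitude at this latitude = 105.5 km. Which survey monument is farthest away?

Distances from 18.602°N, 100.615°W:
1: 3.902 km
2: 2.156 km
3: 2.942 km
4: 3.650 km
5: 3.711 km
6: 2.277 km
7: 3.057 km
8: 3.671 km
9: 0.211 km
10: 3.405 km
11: 3.830 km
12: 2.340 km
Maximum: 1 at 3.902 km.

1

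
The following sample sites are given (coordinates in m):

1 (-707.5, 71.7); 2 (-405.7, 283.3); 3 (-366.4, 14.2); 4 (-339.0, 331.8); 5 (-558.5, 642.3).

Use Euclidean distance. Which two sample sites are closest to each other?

Pairwise distances:
2–4: √((66.7)² + (48.5)²) = √(4448.890 + 2352.250) = 82.5 m
2–3: √((39.3)² + (-269.1)²) = √(1544.490 + 72414.810) = 272.0 m
3–4: √((27.4)² + (317.6)²) = √(750.760 + 100869.760) = 318.8 m
1–3: √((341.1)² + (-57.5)²) = √(116349.210 + 3306.250) = 345.9 m
1–2: √((301.8)² + (211.6)²) = √(91083.240 + 44774.560) = 368.6 m
4–5: √((-219.5)² + (310.5)²) = √(48180.250 + 96410.250) = 380.3 m
2–5: √((-152.8)² + (359.0)²) = √(23347.840 + 128881.000) = 390.2 m
1–4: √((368.5)² + (260.1)²) = √(135792.250 + 67652.010) = 451.0 m
1–5: √((149.0)² + (570.6)²) = √(22201.000 + 325584.360) = 589.7 m
3–5: √((-192.1)² + (628.1)²) = √(36902.410 + 394509.610) = 656.8 m
Closest pair: 2–4 at 82.5 m.

2 and 4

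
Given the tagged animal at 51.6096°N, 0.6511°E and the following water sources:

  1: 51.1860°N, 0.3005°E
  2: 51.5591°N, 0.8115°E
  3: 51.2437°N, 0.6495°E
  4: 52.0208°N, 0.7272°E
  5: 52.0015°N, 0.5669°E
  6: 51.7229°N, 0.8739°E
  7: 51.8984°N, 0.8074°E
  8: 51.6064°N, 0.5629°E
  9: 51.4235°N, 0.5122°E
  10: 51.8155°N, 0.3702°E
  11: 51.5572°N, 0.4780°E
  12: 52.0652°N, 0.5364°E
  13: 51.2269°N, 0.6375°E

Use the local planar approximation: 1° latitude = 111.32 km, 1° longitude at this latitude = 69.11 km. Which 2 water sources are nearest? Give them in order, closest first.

8, 2

Distances from 51.6096°N, 0.6511°E:
1: √((-0.4236·111.32)² + (-0.3506·69.11)²) = √(2223.608360 + 587.091252) = 53.0160 km
2: √((-0.0505·111.32)² + (0.1604·69.11)²) = √(31.603061 + 122.882635) = 12.4292 km
3: √((-0.3659·111.32)² + (-0.0016·69.11)²) = √(1659.094846 + 0.012227) = 40.7321 km
4: √((0.4112·111.32)² + (0.0761·69.11)²) = √(2095.330850 + 27.659931) = 46.0759 km
5: √((0.3919·111.32)² + (-0.0842·69.11)²) = √(1903.254750 + 33.861483) = 44.0127 km
6: √((0.1133·111.32)² + (0.2228·69.11)²) = √(159.076569 + 237.089412) = 19.9039 km
7: √((0.2888·111.32)² + (0.1563·69.11)²) = √(1033.572089 + 116.680892) = 33.9154 km
8: √((-0.0032·111.32)² + (-0.0882·69.11)²) = √(0.126896 + 37.155145) = 6.1059 km
9: √((-0.1861·111.32)² + (-0.1389·69.11)²) = √(429.179670 + 92.148077) = 22.8326 km
10: √((0.2059·111.32)² + (-0.2809·69.11)²) = √(525.362523 + 376.864530) = 30.0371 km
11: √((-0.0524·111.32)² + (-0.1731·69.11)²) = √(34.025849 + 143.111957) = 13.3093 km
12: √((0.4556·111.32)² + (-0.1147·69.11)²) = √(2572.253851 + 62.836013) = 51.3331 km
13: √((-0.3827·111.32)² + (-0.0136·69.11)²) = √(1814.944377 + 0.883404) = 42.6125 km
Sorted: 8 (6.1059 km) < 2 (12.4292 km) < 11 (13.3093 km) < 6 (19.9039 km) < …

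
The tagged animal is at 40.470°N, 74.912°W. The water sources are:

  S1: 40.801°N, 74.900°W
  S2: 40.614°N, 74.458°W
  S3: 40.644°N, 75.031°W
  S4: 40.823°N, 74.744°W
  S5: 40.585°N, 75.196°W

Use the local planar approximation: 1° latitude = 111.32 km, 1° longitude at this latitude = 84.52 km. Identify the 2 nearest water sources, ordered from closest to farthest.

Distances from 40.470°N, 74.912°W:
S1: √((0.331·111.32)² + (0.012·84.52)²) = √(1357.69551 + 1.02868) = 36.861 km
S2: √((0.144·111.32)² + (0.454·84.52)²) = √(256.96346 + 1472.41652) = 41.586 km
S3: √((0.174·111.32)² + (-0.119·84.52)²) = √(375.18450 + 101.16095) = 21.825 km
S4: √((0.353·111.32)² + (0.168·84.52)²) = √(1544.17247 + 201.62182) = 41.783 km
S5: √((0.115·111.32)² + (-0.284·84.52)²) = √(163.88608 + 576.17665) = 27.204 km
Sorted: S3 (21.825 km) < S5 (27.204 km) < S1 (36.861 km) < S2 (41.586 km) < …

S3, S5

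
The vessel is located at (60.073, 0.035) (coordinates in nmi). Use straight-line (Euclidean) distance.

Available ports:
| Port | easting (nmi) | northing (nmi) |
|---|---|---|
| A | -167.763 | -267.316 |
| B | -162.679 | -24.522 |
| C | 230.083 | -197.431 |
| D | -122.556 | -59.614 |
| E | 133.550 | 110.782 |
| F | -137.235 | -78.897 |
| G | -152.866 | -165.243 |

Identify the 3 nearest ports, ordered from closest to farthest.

E, D, F

Distances from (60.073, 0.035):
A: 351.263 nmi
B: 224.102 nmi
C: 260.569 nmi
D: 192.123 nmi
E: 132.905 nmi
F: 212.510 nmi
G: 269.555 nmi
Sorted: E (132.905 nmi) < D (192.123 nmi) < F (212.510 nmi) < B (224.102 nmi) < C (260.569 nmi) < …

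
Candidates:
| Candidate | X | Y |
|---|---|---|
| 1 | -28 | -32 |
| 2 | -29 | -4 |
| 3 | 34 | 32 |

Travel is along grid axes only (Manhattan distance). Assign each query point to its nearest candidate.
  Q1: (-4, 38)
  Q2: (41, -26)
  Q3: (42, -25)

Q1 at (-4, 38):
  1: |-24| + |-70| = 24 + 70 = 94
  2: |-25| + |-42| = 25 + 42 = 67
  3: |38| + |-6| = 38 + 6 = 44
  → nearest: 3 (44)
Q2 at (41, -26):
  1: |-69| + |-6| = 69 + 6 = 75
  2: |-70| + |22| = 70 + 22 = 92
  3: |-7| + |58| = 7 + 58 = 65
  → nearest: 3 (65)
Q3 at (42, -25):
  1: |-70| + |-7| = 70 + 7 = 77
  2: |-71| + |21| = 71 + 21 = 92
  3: |-8| + |57| = 8 + 57 = 65
  → nearest: 3 (65)

Q1→3; Q2→3; Q3→3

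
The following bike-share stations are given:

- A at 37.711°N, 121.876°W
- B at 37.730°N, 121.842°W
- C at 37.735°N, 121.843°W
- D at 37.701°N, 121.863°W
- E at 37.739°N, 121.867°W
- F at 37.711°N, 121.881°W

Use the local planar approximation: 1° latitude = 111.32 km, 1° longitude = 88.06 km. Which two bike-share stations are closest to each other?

A and F

Pairwise distances:
A–F: √((0.000·111.32)² + (-0.005·88.06)²) = √(0.00000 + 0.19386) = 0.440 km
B–C: √((0.005·111.32)² + (-0.001·88.06)²) = √(0.30980 + 0.00775) = 0.564 km
A–D: √((-0.010·111.32)² + (0.013·88.06)²) = √(1.23921 + 1.31052) = 1.597 km
D–F: √((0.010·111.32)² + (-0.018·88.06)²) = √(1.23921 + 2.51248) = 1.937 km
C–E: √((0.004·111.32)² + (-0.024·88.06)²) = √(0.19827 + 4.46663) = 2.160 km
B–E: √((0.009·111.32)² + (-0.025·88.06)²) = √(1.00376 + 4.84660) = 2.419 km
A–E: √((0.028·111.32)² + (0.009·88.06)²) = √(9.71544 + 0.62812) = 3.216 km
E–F: √((-0.028·111.32)² + (-0.014·88.06)²) = √(9.71544 + 1.51989) = 3.352 km
A–B: √((0.019·111.32)² + (0.034·88.06)²) = √(4.47356 + 8.96428) = 3.666 km
B–D: √((-0.029·111.32)² + (-0.021·88.06)²) = √(10.42179 + 3.41976) = 3.720 km
A–C: √((0.024·111.32)² + (0.033·88.06)²) = √(7.13787 + 8.44472) = 3.947 km
B–F: √((-0.019·111.32)² + (-0.039·88.06)²) = √(4.47356 + 11.79469) = 4.033 km
C–D: √((-0.034·111.32)² + (-0.020·88.06)²) = √(14.32532 + 3.10183) = 4.175 km
D–E: √((0.038·111.32)² + (-0.004·88.06)²) = √(17.89425 + 0.12407) = 4.245 km
C–F: √((-0.024·111.32)² + (-0.038·88.06)²) = √(7.13787 + 11.19759) = 4.282 km
Closest pair: A–F at 0.440 km.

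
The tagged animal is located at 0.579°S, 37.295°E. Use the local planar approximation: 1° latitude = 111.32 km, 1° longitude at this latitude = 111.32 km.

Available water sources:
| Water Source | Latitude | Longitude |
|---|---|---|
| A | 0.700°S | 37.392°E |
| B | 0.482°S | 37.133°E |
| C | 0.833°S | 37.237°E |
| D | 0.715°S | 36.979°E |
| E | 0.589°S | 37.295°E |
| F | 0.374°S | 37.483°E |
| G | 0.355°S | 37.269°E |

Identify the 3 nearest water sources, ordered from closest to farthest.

E, A, B

Distances from 0.579°S, 37.295°E:
A: √((-0.121·111.32)² + (0.097·111.32)²) = √(181.43336 + 116.59767) = 17.264 km
B: √((0.097·111.32)² + (-0.162·111.32)²) = √(116.59767 + 325.21939) = 21.019 km
C: √((-0.254·111.32)² + (-0.058·111.32)²) = √(799.49146 + 41.68717) = 29.003 km
D: √((-0.136·111.32)² + (-0.316·111.32)²) = √(229.20507 + 1237.42977) = 38.297 km
E: √((-0.010·111.32)² + (0.000·111.32)²) = √(1.23921 + 0.00000) = 1.113 km
F: √((0.205·111.32)² + (0.188·111.32)²) = √(520.77978 + 437.98788) = 30.964 km
G: √((0.224·111.32)² + (-0.026·111.32)²) = √(621.78814 + 8.37709) = 25.103 km
Sorted: E (1.113 km) < A (17.264 km) < B (21.019 km) < G (25.103 km) < C (29.003 km) < …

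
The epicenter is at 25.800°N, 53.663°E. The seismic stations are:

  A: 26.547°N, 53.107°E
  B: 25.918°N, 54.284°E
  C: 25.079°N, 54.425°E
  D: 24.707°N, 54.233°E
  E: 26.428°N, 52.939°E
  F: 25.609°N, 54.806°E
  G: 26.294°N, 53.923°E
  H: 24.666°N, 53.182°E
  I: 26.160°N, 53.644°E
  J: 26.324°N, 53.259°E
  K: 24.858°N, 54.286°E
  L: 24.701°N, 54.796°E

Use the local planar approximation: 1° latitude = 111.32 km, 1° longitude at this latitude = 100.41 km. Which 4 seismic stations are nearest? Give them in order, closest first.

Distances from 25.800°N, 53.663°E:
A: 100.158 km
B: 63.723 km
C: 110.888 km
D: 134.462 km
E: 100.857 km
F: 116.722 km
G: 60.874 km
H: 135.161 km
I: 40.121 km
J: 71.050 km
K: 122.105 km
L: 167.062 km
Sorted: I (40.121 km) < G (60.874 km) < B (63.723 km) < J (71.050 km) < A (100.158 km) < E (100.857 km) < …

I, G, B, J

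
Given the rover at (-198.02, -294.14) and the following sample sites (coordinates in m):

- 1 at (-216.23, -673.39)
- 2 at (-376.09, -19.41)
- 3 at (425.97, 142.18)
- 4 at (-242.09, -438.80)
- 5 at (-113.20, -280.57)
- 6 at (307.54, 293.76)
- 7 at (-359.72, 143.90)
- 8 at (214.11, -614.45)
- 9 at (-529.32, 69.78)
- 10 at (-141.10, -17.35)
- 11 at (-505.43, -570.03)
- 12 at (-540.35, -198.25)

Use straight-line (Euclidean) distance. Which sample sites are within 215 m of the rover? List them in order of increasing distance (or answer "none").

5, 4

Distances from (-198.02, -294.14):
1: √((-18.21)² + (-379.25)²) = √(331.6041 + 143830.5625) = 379.69 m
2: √((-178.07)² + (274.73)²) = √(31708.9249 + 75476.5729) = 327.39 m
3: √((623.99)² + (436.32)²) = √(389363.5201 + 190375.1424) = 761.41 m
4: √((-44.07)² + (-144.66)²) = √(1942.1649 + 20926.5156) = 151.22 m
5: √((84.82)² + (13.57)²) = √(7194.4324 + 184.1449) = 85.90 m
6: √((505.56)² + (587.90)²) = √(255590.9136 + 345626.4100) = 775.38 m
7: √((-161.70)² + (438.04)²) = √(26146.8900 + 191879.0416) = 466.93 m
8: √((412.13)² + (-320.31)²) = √(169851.1369 + 102598.4961) = 521.97 m
9: √((-331.30)² + (363.92)²) = √(109759.6900 + 132437.7664) = 492.14 m
10: √((56.92)² + (276.79)²) = √(3239.8864 + 76612.7041) = 282.58 m
11: √((-307.41)² + (-275.89)²) = √(94500.9081 + 76115.2921) = 413.06 m
12: √((-342.33)² + (95.89)²) = √(117189.8289 + 9194.8921) = 355.51 m
Threshold 215 m: 5 (85.90 m), 4 (151.22 m) are within range.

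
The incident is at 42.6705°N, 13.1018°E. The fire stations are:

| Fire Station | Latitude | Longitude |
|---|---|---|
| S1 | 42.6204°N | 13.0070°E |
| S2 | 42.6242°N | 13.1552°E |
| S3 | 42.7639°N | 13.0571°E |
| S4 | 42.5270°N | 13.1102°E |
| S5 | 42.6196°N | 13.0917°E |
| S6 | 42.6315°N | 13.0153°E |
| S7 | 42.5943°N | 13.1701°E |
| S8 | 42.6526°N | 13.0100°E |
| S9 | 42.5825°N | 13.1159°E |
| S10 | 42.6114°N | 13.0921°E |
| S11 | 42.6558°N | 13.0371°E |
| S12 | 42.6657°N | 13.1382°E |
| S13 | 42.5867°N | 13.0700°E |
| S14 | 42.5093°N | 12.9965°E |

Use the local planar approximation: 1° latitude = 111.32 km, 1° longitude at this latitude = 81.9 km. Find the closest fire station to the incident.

Distances from 42.6705°N, 13.1018°E:
S1: 9.5596 km
S2: 6.7596 km
S3: 11.0230 km
S4: 15.9892 km
S5: 5.7262 km
S6: 8.3088 km
S7: 10.1609 km
S8: 7.7780 km
S9: 9.8640 km
S10: 6.6268 km
S11: 5.5459 km
S12: 3.0287 km
S13: 9.6854 km
S14: 19.9095 km
Minimum: S12 at 3.0287 km.

S12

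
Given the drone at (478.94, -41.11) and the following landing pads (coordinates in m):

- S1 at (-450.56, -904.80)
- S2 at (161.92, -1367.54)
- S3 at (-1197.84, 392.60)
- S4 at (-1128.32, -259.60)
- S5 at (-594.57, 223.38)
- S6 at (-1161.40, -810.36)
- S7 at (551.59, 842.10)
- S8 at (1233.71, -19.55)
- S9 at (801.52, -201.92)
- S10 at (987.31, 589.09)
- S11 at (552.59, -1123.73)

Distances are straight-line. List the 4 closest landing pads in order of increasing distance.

S9, S8, S10, S7

Distances from (478.94, -41.11):
S1: √((-929.50)² + (-863.69)²) = √(863970.2500 + 745960.4161) = 1268.83 m
S2: √((-317.02)² + (-1326.43)²) = √(100501.6804 + 1759416.5449) = 1363.79 m
S3: √((-1676.78)² + (433.71)²) = √(2811591.1684 + 188104.3641) = 1731.96 m
S4: √((-1607.26)² + (-218.49)²) = √(2583284.7076 + 47737.8801) = 1622.04 m
S5: √((-1073.51)² + (264.49)²) = √(1152423.7201 + 69954.9601) = 1105.61 m
S6: √((-1640.34)² + (-769.25)²) = √(2690715.3156 + 591745.5625) = 1811.76 m
S7: √((72.65)² + (883.21)²) = √(5278.0225 + 780059.9041) = 886.19 m
S8: √((754.77)² + (21.56)²) = √(569677.7529 + 464.8336) = 755.08 m
S9: √((322.58)² + (-160.81)²) = √(104057.8564 + 25859.8561) = 360.44 m
S10: √((508.37)² + (630.20)²) = √(258440.0569 + 397152.0400) = 809.69 m
S11: √((73.65)² + (-1082.62)²) = √(5424.3225 + 1172066.0644) = 1085.12 m
Sorted: S9 (360.44 m) < S8 (755.08 m) < S10 (809.69 m) < S7 (886.19 m) < S11 (1085.12 m) < S5 (1105.61 m) < …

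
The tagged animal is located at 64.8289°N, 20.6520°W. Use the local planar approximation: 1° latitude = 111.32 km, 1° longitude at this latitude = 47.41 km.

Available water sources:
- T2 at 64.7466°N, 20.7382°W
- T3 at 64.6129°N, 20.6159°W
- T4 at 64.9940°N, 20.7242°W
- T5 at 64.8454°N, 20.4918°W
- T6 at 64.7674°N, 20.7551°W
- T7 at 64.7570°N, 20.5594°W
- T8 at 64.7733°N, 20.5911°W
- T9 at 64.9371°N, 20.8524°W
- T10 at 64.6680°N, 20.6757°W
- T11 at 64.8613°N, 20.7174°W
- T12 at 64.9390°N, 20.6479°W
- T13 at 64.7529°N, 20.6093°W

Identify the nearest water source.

T11

Distances from 64.8289°N, 20.6520°W:
T2: 10.0318 km
T3: 24.1060 km
T4: 18.6950 km
T5: 7.8140 km
T6: 8.4120 km
T7: 9.1289 km
T8: 6.8297 km
T9: 15.3410 km
T10: 17.9466 km
T11: 4.7563 km
T12: 12.2579 km
T13: 8.6992 km
Minimum: T11 at 4.7563 km.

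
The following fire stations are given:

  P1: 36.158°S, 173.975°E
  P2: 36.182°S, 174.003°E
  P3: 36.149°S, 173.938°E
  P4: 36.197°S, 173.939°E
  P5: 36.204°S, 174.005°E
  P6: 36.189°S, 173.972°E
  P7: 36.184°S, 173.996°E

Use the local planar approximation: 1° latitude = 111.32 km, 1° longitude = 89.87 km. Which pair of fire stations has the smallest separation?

Pairwise distances:
P1–P2: 3.670 km
P1–P3: 3.473 km
P1–P4: 5.414 km
P1–P5: 5.787 km
P1–P6: 3.461 km
P1–P7: 3.455 km
P2–P3: 6.901 km
P2–P4: 5.989 km
P2–P5: 2.456 km
P2–P6: 2.893 km
P2–P7: 0.667 km
P3–P4: 5.344 km
P3–P5: 8.587 km
P3–P6: 5.400 km
P3–P7: 6.508 km
P4–P5: 5.982 km
P4–P6: 3.097 km
P4–P7: 5.323 km
P5–P6: 3.403 km
P5–P7: 2.369 km
P6–P7: 2.228 km
Closest pair: P2–P7 at 0.667 km.

P2 and P7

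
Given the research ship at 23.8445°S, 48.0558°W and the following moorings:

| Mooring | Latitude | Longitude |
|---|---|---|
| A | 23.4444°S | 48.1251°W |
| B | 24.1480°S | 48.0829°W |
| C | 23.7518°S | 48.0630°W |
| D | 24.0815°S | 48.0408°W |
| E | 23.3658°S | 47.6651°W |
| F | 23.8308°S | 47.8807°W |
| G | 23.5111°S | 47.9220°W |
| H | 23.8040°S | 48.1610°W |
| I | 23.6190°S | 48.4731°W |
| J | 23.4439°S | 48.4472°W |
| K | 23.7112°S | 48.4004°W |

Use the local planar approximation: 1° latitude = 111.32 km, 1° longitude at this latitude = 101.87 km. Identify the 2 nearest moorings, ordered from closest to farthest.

C, H

Distances from 23.8445°S, 48.0558°W:
A: 45.0951 km
B: 33.8982 km
C: 10.3454 km
D: 26.4271 km
E: 66.5116 km
F: 17.9025 km
G: 39.5378 km
H: 11.6265 km
I: 49.3688 km
J: 59.8203 km
K: 38.1119 km
Sorted: C (10.3454 km) < H (11.6265 km) < F (17.9025 km) < D (26.4271 km) < …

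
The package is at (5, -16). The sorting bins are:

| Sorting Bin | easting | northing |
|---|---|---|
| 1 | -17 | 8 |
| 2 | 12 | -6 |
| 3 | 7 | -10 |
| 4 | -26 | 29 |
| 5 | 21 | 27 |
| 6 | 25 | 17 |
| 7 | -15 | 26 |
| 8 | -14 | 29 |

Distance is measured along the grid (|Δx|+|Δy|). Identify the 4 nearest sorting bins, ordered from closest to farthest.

Distances from (5, -16):
1: |-22| + |24| = 22 + 24 = 46
2: |7| + |10| = 7 + 10 = 17
3: |2| + |6| = 2 + 6 = 8
4: |-31| + |45| = 31 + 45 = 76
5: |16| + |43| = 16 + 43 = 59
6: |20| + |33| = 20 + 33 = 53
7: |-20| + |42| = 20 + 42 = 62
8: |-19| + |45| = 19 + 45 = 64
Sorted: 3 (8) < 2 (17) < 1 (46) < 6 (53) < 5 (59) < 7 (62) < …

3, 2, 1, 6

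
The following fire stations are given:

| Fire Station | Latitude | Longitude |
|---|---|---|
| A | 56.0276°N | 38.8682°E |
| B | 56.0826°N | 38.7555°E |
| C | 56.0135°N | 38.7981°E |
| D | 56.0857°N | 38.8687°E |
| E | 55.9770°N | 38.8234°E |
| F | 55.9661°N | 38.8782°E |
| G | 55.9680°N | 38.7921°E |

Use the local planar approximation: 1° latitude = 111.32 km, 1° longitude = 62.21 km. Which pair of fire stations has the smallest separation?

E and G

Pairwise distances:
A–B: √((0.0550·111.32)² + (-0.1127·62.21)²) = √(37.486231 + 49.155060) = 9.3081 km
A–C: √((-0.0141·111.32)² + (-0.0701·62.21)²) = √(2.463682 + 19.017632) = 4.6348 km
A–D: √((0.0581·111.32)² + (0.0005·62.21)²) = √(41.831040 + 0.000968) = 6.4678 km
A–E: √((-0.0506·111.32)² + (-0.0448·62.21)²) = √(31.728346 + 7.767414) = 6.2846 km
A–F: √((-0.0615·111.32)² + (0.0100·62.21)²) = √(46.870181 + 0.387008) = 6.8744 km
A–G: √((-0.0596·111.32)² + (-0.0761·62.21)²) = √(44.018873 + 22.412470) = 8.1505 km
B–C: √((-0.0691·111.32)² + (0.0426·62.21)²) = √(59.170125 + 7.023274) = 8.1359 km
B–D: √((0.0031·111.32)² + (0.1132·62.21)²) = √(0.119088 + 49.592186) = 7.0506 km
B–E: √((-0.1056·111.32)² + (0.0679·62.21)²) = √(138.189241 + 17.842674) = 12.4913 km
B–F: √((-0.1165·111.32)² + (0.1227·62.21)²) = √(168.189255 + 58.265238) = 15.0484 km
B–G: √((-0.1146·111.32)² + (0.0366·62.21)²) = √(162.747989 + 5.184210) = 12.9589 km
C–D: √((0.0722·111.32)² + (0.0706·62.21)²) = √(64.598256 + 19.289892) = 9.1590 km
C–E: √((-0.0365·111.32)² + (0.0253·62.21)²) = √(16.509432 + 2.477202) = 4.3574 km
C–F: √((-0.0474·111.32)² + (0.0801·62.21)²) = √(27.842170 + 24.830498) = 7.2576 km
C–G: √((-0.0455·111.32)² + (-0.0060·62.21)²) = √(25.654833 + 0.139323) = 5.0788 km
D–E: √((-0.1087·111.32)² + (-0.0453·62.21)²) = √(146.421713 + 7.941761) = 12.4243 km
D–F: √((-0.1196·111.32)² + (0.0095·62.21)²) = √(177.259188 + 0.349275) = 13.3270 km
D–G: √((-0.1177·111.32)² + (-0.0766·62.21)²) = √(171.671942 + 22.707951) = 13.9420 km
E–F: √((-0.0109·111.32)² + (0.0548·62.21)²) = √(1.472310 + 11.622017) = 3.6186 km
E–G: √((-0.0090·111.32)² + (-0.0313·62.21)²) = √(1.003764 + 3.791483) = 2.1898 km
F–G: √((0.0019·111.32)² + (-0.0861·62.21)²) = √(0.044736 + 28.689746) = 5.3605 km
Closest pair: E–G at 2.1898 km.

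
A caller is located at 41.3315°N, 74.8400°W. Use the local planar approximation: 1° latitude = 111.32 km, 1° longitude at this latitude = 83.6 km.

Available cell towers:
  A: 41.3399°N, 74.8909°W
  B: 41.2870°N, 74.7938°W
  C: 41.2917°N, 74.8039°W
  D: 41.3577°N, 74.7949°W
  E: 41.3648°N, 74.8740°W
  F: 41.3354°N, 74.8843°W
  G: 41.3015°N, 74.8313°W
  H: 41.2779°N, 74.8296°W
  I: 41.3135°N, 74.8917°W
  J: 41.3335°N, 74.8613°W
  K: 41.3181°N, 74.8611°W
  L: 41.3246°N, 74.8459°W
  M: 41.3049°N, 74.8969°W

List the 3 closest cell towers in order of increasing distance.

L, J, K

Distances from 41.3315°N, 74.8400°W:
A: √((0.0084·111.32)² + (-0.0509·83.6)²) = √(0.874390 + 18.107067) = 4.3568 km
B: √((-0.0445·111.32)² + (0.0462·83.6)²) = √(24.539540 + 14.917516) = 6.2815 km
C: √((-0.0398·111.32)² + (0.0361·83.6)²) = √(19.629649 + 9.108083) = 5.3608 km
D: √((0.0262·111.32)² + (0.0451·83.6)²) = √(8.506462 + 14.215615) = 4.7668 km
E: √((0.0333·111.32)² + (-0.0340·83.6)²) = √(13.741523 + 8.079238) = 4.6713 km
F: √((0.0039·111.32)² + (-0.0443·83.6)²) = √(0.188484 + 13.715764) = 3.7288 km
G: √((-0.0300·111.32)² + (0.0087·83.6)²) = √(11.152928 + 0.528994) = 3.4179 km
H: √((-0.0536·111.32)² + (0.0104·83.6)²) = √(35.602129 + 0.755926) = 6.0298 km
I: √((-0.0180·111.32)² + (-0.0517·83.6)²) = √(4.015054 + 18.680721) = 4.7640 km
J: √((0.0020·111.32)² + (-0.0213·83.6)²) = √(0.049569 + 3.170821) = 1.7945 km
K: √((-0.0134·111.32)² + (-0.0211·83.6)²) = √(2.225133 + 3.111555) = 2.3101 km
L: √((-0.0069·111.32)² + (-0.0059·83.6)²) = √(0.589990 + 0.243286) = 0.9128 km
M: √((-0.0266·111.32)² + (-0.0569·83.6)²) = √(8.768184 + 22.627527) = 5.6032 km
Sorted: L (0.9128 km) < J (1.7945 km) < K (2.3101 km) < G (3.4179 km) < F (3.7288 km) < …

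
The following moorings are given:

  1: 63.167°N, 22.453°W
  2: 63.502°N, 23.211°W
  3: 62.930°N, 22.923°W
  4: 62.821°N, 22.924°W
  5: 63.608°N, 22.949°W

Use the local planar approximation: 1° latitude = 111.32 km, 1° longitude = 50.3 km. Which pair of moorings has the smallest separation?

3 and 4

Pairwise distances:
3–4: 12.134 km
2–5: 17.689 km
1–3: 35.425 km
1–4: 45.220 km
1–2: 53.333 km
1–5: 55.068 km
2–3: 65.302 km
3–5: 75.486 km
2–4: 77.171 km
4–5: 87.618 km
Closest pair: 3–4 at 12.134 km.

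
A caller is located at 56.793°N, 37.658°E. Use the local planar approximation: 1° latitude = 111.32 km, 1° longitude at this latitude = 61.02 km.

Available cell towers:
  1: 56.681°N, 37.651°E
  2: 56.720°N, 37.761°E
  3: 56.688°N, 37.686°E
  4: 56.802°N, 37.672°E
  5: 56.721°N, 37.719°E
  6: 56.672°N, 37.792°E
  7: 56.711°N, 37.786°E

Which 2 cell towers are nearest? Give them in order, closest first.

4, 5

Distances from 56.793°N, 37.658°E:
1: √((-0.112·111.32)² + (-0.007·61.02)²) = √(155.44703 + 0.18245) = 12.475 km
2: √((-0.073·111.32)² + (0.103·61.02)²) = √(66.03773 + 39.50198) = 10.273 km
3: √((-0.105·111.32)² + (0.028·61.02)²) = √(136.62337 + 2.91918) = 11.813 km
4: √((0.009·111.32)² + (0.014·61.02)²) = √(1.00376 + 0.72979) = 1.317 km
5: √((-0.072·111.32)² + (0.061·61.02)²) = √(64.24087 + 13.85492) = 8.837 km
6: √((-0.121·111.32)² + (0.134·61.02)²) = √(181.43336 + 66.85810) = 15.757 km
7: √((-0.082·111.32)² + (0.128·61.02)²) = √(83.32477 + 61.00485) = 12.014 km
Sorted: 4 (1.317 km) < 5 (8.837 km) < 2 (10.273 km) < 3 (11.813 km) < …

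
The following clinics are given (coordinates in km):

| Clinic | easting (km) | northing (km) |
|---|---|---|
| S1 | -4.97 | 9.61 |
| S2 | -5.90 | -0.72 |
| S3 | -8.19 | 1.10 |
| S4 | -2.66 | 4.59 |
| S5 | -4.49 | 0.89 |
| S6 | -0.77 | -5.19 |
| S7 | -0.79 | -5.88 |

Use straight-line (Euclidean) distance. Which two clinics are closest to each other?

Pairwise distances:
S1–S2: 10.37 km
S1–S3: 9.10 km
S1–S4: 5.53 km
S1–S5: 8.73 km
S1–S6: 15.38 km
S1–S7: 16.04 km
S2–S3: 2.93 km
S2–S4: 6.22 km
S2–S5: 2.14 km
S2–S6: 6.80 km
S2–S7: 7.26 km
S3–S4: 6.54 km
S3–S5: 3.71 km
S3–S6: 9.73 km
S3–S7: 10.17 km
S4–S5: 4.13 km
S4–S6: 9.96 km
S4–S7: 10.64 km
S5–S6: 7.13 km
S5–S7: 7.72 km
S6–S7: 0.69 km
Closest pair: S6–S7 at 0.69 km.

S6 and S7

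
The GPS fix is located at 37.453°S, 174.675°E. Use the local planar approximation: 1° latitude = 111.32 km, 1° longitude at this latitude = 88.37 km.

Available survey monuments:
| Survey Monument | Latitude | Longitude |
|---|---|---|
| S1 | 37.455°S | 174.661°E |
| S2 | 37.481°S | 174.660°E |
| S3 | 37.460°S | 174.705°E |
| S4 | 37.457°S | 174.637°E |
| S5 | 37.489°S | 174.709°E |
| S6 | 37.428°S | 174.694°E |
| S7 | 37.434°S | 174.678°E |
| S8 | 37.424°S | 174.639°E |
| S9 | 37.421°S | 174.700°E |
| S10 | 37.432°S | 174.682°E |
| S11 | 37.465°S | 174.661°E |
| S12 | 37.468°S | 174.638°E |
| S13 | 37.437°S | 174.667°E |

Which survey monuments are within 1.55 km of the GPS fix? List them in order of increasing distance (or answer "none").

Distances from 37.453°S, 174.675°E:
S1: √((-0.002·111.32)² + (-0.014·88.37)²) = √(0.049569 + 1.530614) = 1.2571 km
S2: √((-0.028·111.32)² + (-0.015·88.37)²) = √(9.715440 + 1.757083) = 3.3871 km
S3: √((-0.007·111.32)² + (0.030·88.37)²) = √(0.607215 + 7.028331) = 2.7632 km
S4: √((-0.004·111.32)² + (-0.038·88.37)²) = √(0.198274 + 11.276567) = 3.3875 km
S5: √((-0.036·111.32)² + (0.034·88.37)²) = √(16.060217 + 9.027501) = 5.0088 km
S6: √((0.025·111.32)² + (0.019·88.37)²) = √(7.745089 + 2.819142) = 3.2503 km
S7: √((0.019·111.32)² + (0.003·88.37)²) = √(4.473563 + 0.070283) = 2.1316 km
S8: √((0.029·111.32)² + (-0.036·88.37)²) = √(10.421792 + 10.120797) = 4.5324 km
S9: √((0.032·111.32)² + (0.025·88.37)²) = √(12.689554 + 4.880786) = 4.1917 km
S10: √((0.021·111.32)² + (0.007·88.37)²) = √(5.464935 + 0.382654) = 2.4182 km
S11: √((-0.012·111.32)² + (-0.014·88.37)²) = √(1.784469 + 1.530614) = 1.8207 km
S12: √((-0.015·111.32)² + (-0.037·88.37)²) = √(2.788232 + 10.690873) = 3.6714 km
S13: √((0.016·111.32)² + (-0.008·88.37)²) = √(3.172388 + 0.499792) = 1.9163 km
Threshold 1.55 km: S1 (1.2571 km) is within range.

S1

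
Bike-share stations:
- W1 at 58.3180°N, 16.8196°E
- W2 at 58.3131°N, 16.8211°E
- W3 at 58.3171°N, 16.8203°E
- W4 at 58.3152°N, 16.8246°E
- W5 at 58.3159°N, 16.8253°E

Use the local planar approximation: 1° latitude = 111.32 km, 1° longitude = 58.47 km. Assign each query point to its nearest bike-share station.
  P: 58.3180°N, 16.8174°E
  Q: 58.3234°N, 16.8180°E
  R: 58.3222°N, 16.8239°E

P→W1; Q→W1; R→W1

P at 58.3180°N, 16.8174°E:
  W1: 0.1286 km
  W2: 0.5868 km
  W3: 0.1969 km
  W4: 0.5238 km
  W5: 0.5177 km
  → nearest: W1 (0.1286 km)
Q at 58.3234°N, 16.8180°E:
  W1: 0.6084 km
  W2: 1.1608 km
  W3: 0.7141 km
  W4: 0.9910 km
  W5: 0.9377 km
  → nearest: W1 (0.6084 km)
R at 58.3222°N, 16.8239°E:
  W1: 0.5309 km
  W2: 1.0262 km
  W3: 0.6055 km
  W4: 0.7803 km
  W5: 0.7061 km
  → nearest: W1 (0.5309 km)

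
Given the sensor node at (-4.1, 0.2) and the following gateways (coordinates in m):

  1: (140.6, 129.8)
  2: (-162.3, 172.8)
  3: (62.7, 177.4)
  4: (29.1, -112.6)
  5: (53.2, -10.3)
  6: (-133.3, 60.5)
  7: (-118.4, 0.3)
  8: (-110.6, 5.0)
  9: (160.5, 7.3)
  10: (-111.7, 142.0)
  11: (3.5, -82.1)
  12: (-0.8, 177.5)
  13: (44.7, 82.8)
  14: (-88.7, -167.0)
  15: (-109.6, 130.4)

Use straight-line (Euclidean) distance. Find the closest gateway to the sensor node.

Distances from (-4.1, 0.2):
1: √((144.7)² + (129.6)²) = √(20938.090 + 16796.160) = 194.3 m
2: √((-158.2)² + (172.6)²) = √(25027.240 + 29790.760) = 234.1 m
3: √((66.8)² + (177.2)²) = √(4462.240 + 31399.840) = 189.4 m
4: √((33.2)² + (-112.8)²) = √(1102.240 + 12723.840) = 117.6 m
5: √((57.3)² + (-10.5)²) = √(3283.290 + 110.250) = 58.3 m
6: √((-129.2)² + (60.3)²) = √(16692.640 + 3636.090) = 142.6 m
7: √((-114.3)² + (0.1)²) = √(13064.490 + 0.010) = 114.3 m
8: √((-106.5)² + (4.8)²) = √(11342.250 + 23.040) = 106.6 m
9: √((164.6)² + (7.1)²) = √(27093.160 + 50.410) = 164.8 m
10: √((-107.6)² + (141.8)²) = √(11577.760 + 20107.240) = 178.0 m
11: √((7.6)² + (-82.3)²) = √(57.760 + 6773.290) = 82.7 m
12: √((3.3)² + (177.3)²) = √(10.890 + 31435.290) = 177.3 m
13: √((48.8)² + (82.6)²) = √(2381.440 + 6822.760) = 95.9 m
14: √((-84.6)² + (-167.2)²) = √(7157.160 + 27955.840) = 187.4 m
15: √((-105.5)² + (130.2)²) = √(11130.250 + 16952.040) = 167.6 m
Minimum: 5 at 58.3 m.

5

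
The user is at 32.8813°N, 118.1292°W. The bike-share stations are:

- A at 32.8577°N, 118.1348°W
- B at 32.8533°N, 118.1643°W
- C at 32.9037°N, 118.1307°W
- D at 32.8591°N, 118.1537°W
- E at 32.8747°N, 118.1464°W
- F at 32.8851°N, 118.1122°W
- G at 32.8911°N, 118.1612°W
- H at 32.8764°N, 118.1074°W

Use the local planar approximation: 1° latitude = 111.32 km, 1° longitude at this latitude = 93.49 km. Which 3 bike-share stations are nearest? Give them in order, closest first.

F, E, H

Distances from 32.8813°N, 118.1292°W:
A: 2.6788 km
B: 4.5259 km
C: 2.4975 km
D: 3.3695 km
E: 1.7679 km
F: 1.6447 km
G: 3.1844 km
H: 2.1098 km
Sorted: F (1.6447 km) < E (1.7679 km) < H (2.1098 km) < C (2.4975 km) < A (2.6788 km) < …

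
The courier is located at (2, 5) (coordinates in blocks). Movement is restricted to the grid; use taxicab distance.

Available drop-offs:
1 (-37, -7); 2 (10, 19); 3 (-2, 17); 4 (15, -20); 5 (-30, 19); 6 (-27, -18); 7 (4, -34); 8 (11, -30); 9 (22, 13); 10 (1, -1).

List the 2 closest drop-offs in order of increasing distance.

10, 3

Distances from (2, 5):
1: |-39| + |-12| = 39 + 12 = 51 blocks
2: |8| + |14| = 8 + 14 = 22 blocks
3: |-4| + |12| = 4 + 12 = 16 blocks
4: |13| + |-25| = 13 + 25 = 38 blocks
5: |-32| + |14| = 32 + 14 = 46 blocks
6: |-29| + |-23| = 29 + 23 = 52 blocks
7: |2| + |-39| = 2 + 39 = 41 blocks
8: |9| + |-35| = 9 + 35 = 44 blocks
9: |20| + |8| = 20 + 8 = 28 blocks
10: |-1| + |-6| = 1 + 6 = 7 blocks
Sorted: 10 (7 blocks) < 3 (16 blocks) < 2 (22 blocks) < 9 (28 blocks) < …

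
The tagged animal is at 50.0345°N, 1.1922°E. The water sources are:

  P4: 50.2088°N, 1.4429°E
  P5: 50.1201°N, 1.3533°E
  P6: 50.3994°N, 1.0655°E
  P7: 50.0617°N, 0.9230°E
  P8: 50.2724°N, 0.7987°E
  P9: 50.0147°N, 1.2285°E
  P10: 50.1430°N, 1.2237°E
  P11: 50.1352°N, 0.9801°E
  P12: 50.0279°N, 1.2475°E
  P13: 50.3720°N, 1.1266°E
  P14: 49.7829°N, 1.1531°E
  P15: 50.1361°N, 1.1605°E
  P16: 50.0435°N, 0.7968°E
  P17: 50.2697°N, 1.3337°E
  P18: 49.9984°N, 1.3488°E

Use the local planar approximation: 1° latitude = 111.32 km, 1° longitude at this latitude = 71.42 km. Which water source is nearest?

Distances from 50.0345°N, 1.1922°E:
P4: √((0.1743·111.32)² + (0.2507·71.42)²) = √(376.479358 + 320.588810) = 26.4020 km
P5: √((0.0856·111.32)² + (0.1611·71.42)²) = √(90.801689 + 132.382559) = 14.9394 km
P6: √((0.3649·111.32)² + (-0.1267·71.42)²) = √(1650.038669 + 81.882845) = 41.6164 km
P7: √((0.0272·111.32)² + (-0.2692·71.42)²) = √(9.168203 + 369.649227) = 19.4632 km
P8: √((0.2379·111.32)² + (-0.3935·71.42)²) = √(701.350772 + 789.821888) = 38.6157 km
P9: √((-0.0198·111.32)² + (0.0363·71.42)²) = √(4.858216 + 6.721295) = 3.4029 km
P10: √((0.1085·111.32)² + (0.0315·71.42)²) = √(145.883398 + 5.061285) = 12.2860 km
P11: √((0.1007·111.32)² + (-0.2121·71.42)²) = √(125.662396 + 229.467418) = 18.8449 km
P12: √((-0.0066·111.32)² + (0.0553·71.42)²) = √(0.539802 + 15.598756) = 4.0173 km
P13: √((0.3375·111.32)² + (-0.0656·71.42)²) = √(1411.542470 + 21.950649) = 37.8615 km
P14: √((-0.2516·111.32)² + (-0.0391·71.42)²) = √(784.454338 + 7.798179) = 28.1470 km
P15: √((0.1016·111.32)² + (-0.0317·71.42)²) = √(127.918633 + 5.125759) = 11.5345 km
P16: √((0.0090·111.32)² + (-0.3954·71.42)²) = √(1.003764 + 797.467553) = 28.2572 km
P17: √((0.2352·111.32)² + (0.1415·71.42)²) = √(685.521421 + 102.129821) = 28.0651 km
P18: √((-0.0361·111.32)² + (0.1566·71.42)²) = √(16.149564 + 125.090177) = 11.8844 km
Minimum: P9 at 3.4029 km.

P9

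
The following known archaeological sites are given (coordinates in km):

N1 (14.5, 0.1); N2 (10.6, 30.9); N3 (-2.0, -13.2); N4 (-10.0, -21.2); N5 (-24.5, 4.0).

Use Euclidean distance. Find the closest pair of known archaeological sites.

Pairwise distances:
N1–N2: √((-3.9)² + (30.8)²) = √(15.210 + 948.640) = 31.0 km
N1–N3: √((-16.5)² + (-13.3)²) = √(272.250 + 176.890) = 21.2 km
N1–N4: √((-24.5)² + (-21.3)²) = √(600.250 + 453.690) = 32.5 km
N1–N5: √((-39.0)² + (3.9)²) = √(1521.000 + 15.210) = 39.2 km
N2–N3: √((-12.6)² + (-44.1)²) = √(158.760 + 1944.810) = 45.9 km
N2–N4: √((-20.6)² + (-52.1)²) = √(424.360 + 2714.410) = 56.0 km
N2–N5: √((-35.1)² + (-26.9)²) = √(1232.010 + 723.610) = 44.2 km
N3–N4: √((-8.0)² + (-8.0)²) = √(64.000 + 64.000) = 11.3 km
N3–N5: √((-22.5)² + (17.2)²) = √(506.250 + 295.840) = 28.3 km
N4–N5: √((-14.5)² + (25.2)²) = √(210.250 + 635.040) = 29.1 km
Closest pair: N3–N4 at 11.3 km.

N3 and N4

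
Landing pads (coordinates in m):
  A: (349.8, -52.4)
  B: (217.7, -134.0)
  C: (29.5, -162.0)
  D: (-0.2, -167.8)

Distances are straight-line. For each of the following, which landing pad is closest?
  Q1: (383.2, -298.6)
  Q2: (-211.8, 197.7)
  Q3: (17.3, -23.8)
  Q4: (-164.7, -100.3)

Q1→B; Q2→D; Q3→C; Q4→D

Q1 at (383.2, -298.6):
  A: 248.5 m
  B: 233.4 m
  C: 379.2 m
  D: 405.1 m
  → nearest: B (233.4 m)
Q2 at (-211.8, 197.7):
  A: 614.8 m
  B: 542.7 m
  C: 433.1 m
  D: 422.3 m
  → nearest: D (422.3 m)
Q3 at (17.3, -23.8):
  A: 333.7 m
  B: 228.7 m
  C: 138.7 m
  D: 145.1 m
  → nearest: C (138.7 m)
Q4 at (-164.7, -100.3):
  A: 516.7 m
  B: 383.9 m
  C: 203.8 m
  D: 177.8 m
  → nearest: D (177.8 m)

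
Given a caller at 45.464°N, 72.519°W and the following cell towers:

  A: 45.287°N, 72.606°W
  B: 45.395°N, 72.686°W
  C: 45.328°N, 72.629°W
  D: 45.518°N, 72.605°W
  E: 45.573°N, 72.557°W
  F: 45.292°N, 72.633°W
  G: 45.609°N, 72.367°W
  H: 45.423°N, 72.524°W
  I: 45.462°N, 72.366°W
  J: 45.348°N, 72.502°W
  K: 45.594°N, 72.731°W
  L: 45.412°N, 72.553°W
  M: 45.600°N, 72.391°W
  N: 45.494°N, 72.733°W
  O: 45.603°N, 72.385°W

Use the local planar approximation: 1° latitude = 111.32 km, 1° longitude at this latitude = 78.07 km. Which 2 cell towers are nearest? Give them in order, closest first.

Distances from 45.464°N, 72.519°W:
A: √((-0.177·111.32)² + (-0.087·78.07)²) = √(388.23343 + 46.13249) = 20.841 km
B: √((-0.069·111.32)² + (-0.167·78.07)²) = √(58.99899 + 169.98136) = 15.132 km
C: √((-0.136·111.32)² + (-0.110·78.07)²) = √(229.20507 + 73.74859) = 17.406 km
D: √((0.054·111.32)² + (-0.086·78.07)²) = √(36.13549 + 45.07806) = 9.012 km
E: √((0.109·111.32)² + (-0.038·78.07)²) = √(147.23104 + 8.80107) = 12.491 km
F: √((-0.172·111.32)² + (-0.114·78.07)²) = √(366.60914 + 79.20964) = 21.114 km
G: √((0.145·111.32)² + (0.152·78.07)²) = √(260.54479 + 140.81714) = 20.034 km
H: √((-0.041·111.32)² + (-0.005·78.07)²) = √(20.83119 + 0.15237) = 4.581 km
I: √((-0.002·111.32)² + (0.153·78.07)²) = √(0.04957 + 142.67610) = 11.947 km
J: √((-0.116·111.32)² + (0.017·78.07)²) = √(166.74867 + 1.76143) = 12.981 km
K: √((0.130·111.32)² + (-0.212·78.07)²) = √(209.42721 + 273.93030) = 21.985 km
L: √((-0.052·111.32)² + (-0.034·78.07)²) = √(33.50835 + 7.04573) = 6.368 km
M: √((0.136·111.32)² + (0.128·78.07)²) = √(229.20507 + 99.85925) = 18.140 km
N: √((0.030·111.32)² + (-0.214·78.07)²) = √(11.15293 + 279.12318) = 17.037 km
O: √((0.139·111.32)² + (0.134·78.07)²) = √(239.42858 + 109.44047) = 18.678 km
Sorted: H (4.581 km) < L (6.368 km) < D (9.012 km) < I (11.947 km) < …

H, L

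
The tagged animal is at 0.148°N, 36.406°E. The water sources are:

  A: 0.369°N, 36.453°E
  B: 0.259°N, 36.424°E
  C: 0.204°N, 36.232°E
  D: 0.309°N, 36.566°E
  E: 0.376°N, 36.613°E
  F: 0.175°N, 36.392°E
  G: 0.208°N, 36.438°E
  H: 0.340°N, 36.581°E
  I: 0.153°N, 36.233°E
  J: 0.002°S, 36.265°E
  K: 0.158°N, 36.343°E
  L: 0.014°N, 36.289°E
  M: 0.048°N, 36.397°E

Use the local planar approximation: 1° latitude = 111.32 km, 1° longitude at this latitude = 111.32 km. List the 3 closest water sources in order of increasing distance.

Distances from 0.148°N, 36.406°E:
A: 25.152 km
B: 12.518 km
C: 20.348 km
D: 25.268 km
E: 34.281 km
F: 3.386 km
G: 7.570 km
H: 28.919 km
I: 19.266 km
J: 22.917 km
K: 7.101 km
L: 19.803 km
M: 11.177 km
Sorted: F (3.386 km) < K (7.101 km) < G (7.570 km) < M (11.177 km) < B (12.518 km) < …

F, K, G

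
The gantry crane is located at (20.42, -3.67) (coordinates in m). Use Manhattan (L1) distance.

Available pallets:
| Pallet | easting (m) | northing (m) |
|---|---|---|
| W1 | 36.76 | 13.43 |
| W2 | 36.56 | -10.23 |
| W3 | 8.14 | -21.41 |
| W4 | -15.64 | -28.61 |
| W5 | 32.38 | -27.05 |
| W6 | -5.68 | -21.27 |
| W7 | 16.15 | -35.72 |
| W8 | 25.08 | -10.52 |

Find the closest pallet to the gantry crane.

Distances from (20.42, -3.67):
W1: |16.34| + |17.10| = 16.34 + 17.10 = 33.44 m
W2: |16.14| + |-6.56| = 16.14 + 6.56 = 22.70 m
W3: |-12.28| + |-17.74| = 12.28 + 17.74 = 30.02 m
W4: |-36.06| + |-24.94| = 36.06 + 24.94 = 61.00 m
W5: |11.96| + |-23.38| = 11.96 + 23.38 = 35.34 m
W6: |-26.10| + |-17.60| = 26.10 + 17.60 = 43.70 m
W7: |-4.27| + |-32.05| = 4.27 + 32.05 = 36.32 m
W8: |4.66| + |-6.85| = 4.66 + 6.85 = 11.51 m
Minimum: W8 at 11.51 m.

W8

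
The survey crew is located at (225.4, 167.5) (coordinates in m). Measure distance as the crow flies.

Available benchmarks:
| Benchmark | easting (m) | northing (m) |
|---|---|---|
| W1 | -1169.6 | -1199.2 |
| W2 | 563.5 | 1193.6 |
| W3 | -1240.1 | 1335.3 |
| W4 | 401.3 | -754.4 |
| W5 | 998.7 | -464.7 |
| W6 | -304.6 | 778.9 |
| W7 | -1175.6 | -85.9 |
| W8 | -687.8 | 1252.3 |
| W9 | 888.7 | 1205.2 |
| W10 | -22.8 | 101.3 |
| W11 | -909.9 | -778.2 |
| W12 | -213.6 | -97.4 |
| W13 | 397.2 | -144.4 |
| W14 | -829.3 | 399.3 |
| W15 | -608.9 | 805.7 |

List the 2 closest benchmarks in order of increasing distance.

W10, W13

Distances from (225.4, 167.5):
W1: √((-1395.0)² + (-1366.7)²) = √(1946025.000 + 1867868.890) = 1952.9 m
W2: √((338.1)² + (1026.1)²) = √(114311.610 + 1052881.210) = 1080.4 m
W3: √((-1465.5)² + (1167.8)²) = √(2147690.250 + 1363756.840) = 1873.9 m
W4: √((175.9)² + (-921.9)²) = √(30940.810 + 849899.610) = 938.5 m
W5: √((773.3)² + (-632.2)²) = √(597992.890 + 399676.840) = 998.8 m
W6: √((-530.0)² + (611.4)²) = √(280900.000 + 373809.960) = 809.1 m
W7: √((-1401.0)² + (-253.4)²) = √(1962801.000 + 64211.560) = 1423.7 m
W8: √((-913.2)² + (1084.8)²) = √(833934.240 + 1176791.040) = 1418.0 m
W9: √((663.3)² + (1037.7)²) = √(439966.890 + 1076821.290) = 1231.6 m
W10: √((-248.2)² + (-66.2)²) = √(61603.240 + 4382.440) = 256.9 m
W11: √((-1135.3)² + (-945.7)²) = √(1288906.090 + 894348.490) = 1477.6 m
W12: √((-439.0)² + (-264.9)²) = √(192721.000 + 70172.010) = 512.7 m
W13: √((171.8)² + (-311.9)²) = √(29515.240 + 97281.610) = 356.1 m
W14: √((-1054.7)² + (231.8)²) = √(1112392.090 + 53731.240) = 1079.9 m
W15: √((-834.3)² + (638.2)²) = √(696056.490 + 407299.240) = 1050.4 m
Sorted: W10 (256.9 m) < W13 (356.1 m) < W12 (512.7 m) < W6 (809.1 m) < …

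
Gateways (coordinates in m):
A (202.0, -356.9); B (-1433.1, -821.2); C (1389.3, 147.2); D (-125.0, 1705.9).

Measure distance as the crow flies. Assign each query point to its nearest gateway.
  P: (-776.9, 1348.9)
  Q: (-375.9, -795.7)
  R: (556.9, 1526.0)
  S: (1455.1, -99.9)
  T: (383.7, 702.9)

P at (-776.9, 1348.9):
  A: √((978.9)² + (-1705.8)²) = √(958245.210 + 2909753.640) = 1966.7 m
  B: √((-656.2)² + (-2170.1)²) = √(430598.440 + 4709334.010) = 2267.1 m
  C: √((2166.2)² + (-1201.7)²) = √(4692422.440 + 1444082.890) = 2477.2 m
  D: √((651.9)² + (357.0)²) = √(424973.610 + 127449.000) = 743.3 m
  → nearest: D (743.3 m)
Q at (-375.9, -795.7):
  A: √((577.9)² + (438.8)²) = √(333968.410 + 192545.440) = 725.6 m
  B: √((-1057.2)² + (-25.5)²) = √(1117671.840 + 650.250) = 1057.5 m
  C: √((1765.2)² + (942.9)²) = √(3115931.040 + 889060.410) = 2001.2 m
  D: √((250.9)² + (2501.6)²) = √(62950.810 + 6258002.560) = 2514.2 m
  → nearest: A (725.6 m)
R at (556.9, 1526.0):
  A: √((-354.9)² + (-1882.9)²) = √(125954.010 + 3545312.410) = 1916.1 m
  B: √((-1990.0)² + (-2347.2)²) = √(3960100.000 + 5509347.840) = 3077.2 m
  C: √((832.4)² + (-1378.8)²) = √(692889.760 + 1901089.440) = 1610.6 m
  D: √((-681.9)² + (179.9)²) = √(464987.610 + 32364.010) = 705.2 m
  → nearest: D (705.2 m)
S at (1455.1, -99.9):
  A: √((-1253.1)² + (-257.0)²) = √(1570259.610 + 66049.000) = 1279.2 m
  B: √((-2888.2)² + (-721.3)²) = √(8341699.240 + 520273.690) = 2976.9 m
  C: √((-65.8)² + (247.1)²) = √(4329.640 + 61058.410) = 255.7 m
  D: √((-1580.1)² + (1805.8)²) = √(2496716.010 + 3260913.640) = 2399.5 m
  → nearest: C (255.7 m)
T at (383.7, 702.9):
  A: √((-181.7)² + (-1059.8)²) = √(33014.890 + 1123176.040) = 1075.3 m
  B: √((-1816.8)² + (-1524.1)²) = √(3300762.240 + 2322880.810) = 2371.4 m
  C: √((1005.6)² + (-555.7)²) = √(1011231.360 + 308802.490) = 1148.9 m
  D: √((-508.7)² + (1003.0)²) = √(258775.690 + 1006009.000) = 1124.6 m
  → nearest: A (1075.3 m)

P→D; Q→A; R→D; S→C; T→A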